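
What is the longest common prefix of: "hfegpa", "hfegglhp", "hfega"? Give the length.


Words: hfegpa, hfegglhp, hfega
  Position 0: all 'h' => match
  Position 1: all 'f' => match
  Position 2: all 'e' => match
  Position 3: all 'g' => match
  Position 4: ('p', 'g', 'a') => mismatch, stop
LCP = "hfeg" (length 4)

4


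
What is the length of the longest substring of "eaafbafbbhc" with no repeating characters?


Input: "eaafbafbbhc"
Sliding window (track last position of each char):
  Position 0 ('e'): window [0,0] length 1 -- new best
  Position 1 ('a'): window [0,1] length 2 -- new best
  Position 2 ('a'): repeat (last at 1), move window start to 2
  Position 2 ('a'): window [2,2] length 1
  Position 3 ('f'): window [2,3] length 2
  Position 4 ('b'): window [2,4] length 3 -- new best
  Position 5 ('a'): repeat (last at 2), move window start to 3
  Position 5 ('a'): window [3,5] length 3
  Position 6 ('f'): repeat (last at 3), move window start to 4
  Position 6 ('f'): window [4,6] length 3
  Position 7 ('b'): repeat (last at 4), move window start to 5
  Position 7 ('b'): window [5,7] length 3
  Position 8 ('b'): repeat (last at 7), move window start to 8
  Position 8 ('b'): window [8,8] length 1
  Position 9 ('h'): window [8,9] length 2
  Position 10 ('c'): window [8,10] length 3
Longest substring with no repeats: "afb" with length 3

3


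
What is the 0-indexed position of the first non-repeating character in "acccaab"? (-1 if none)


Input: acccaab
Character frequencies:
  'a': 3
  'b': 1
  'c': 3
Scanning left to right for freq == 1:
  Position 0 ('a'): freq=3, skip
  Position 1 ('c'): freq=3, skip
  Position 2 ('c'): freq=3, skip
  Position 3 ('c'): freq=3, skip
  Position 4 ('a'): freq=3, skip
  Position 5 ('a'): freq=3, skip
  Position 6 ('b'): unique! => answer = 6

6


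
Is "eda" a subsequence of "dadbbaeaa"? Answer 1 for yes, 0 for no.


Check if "eda" is a subsequence of "dadbbaeaa"
Greedy scan:
  Position 0 ('d'): no match needed
  Position 1 ('a'): no match needed
  Position 2 ('d'): no match needed
  Position 3 ('b'): no match needed
  Position 4 ('b'): no match needed
  Position 5 ('a'): no match needed
  Position 6 ('e'): matches sub[0] = 'e'
  Position 7 ('a'): no match needed
  Position 8 ('a'): no match needed
Only matched 1/3 characters => not a subsequence

0


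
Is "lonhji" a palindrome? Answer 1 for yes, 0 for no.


Input: lonhji
Reversed: ijhnol
  Compare pos 0 ('l') with pos 5 ('i'): MISMATCH
  Compare pos 1 ('o') with pos 4 ('j'): MISMATCH
  Compare pos 2 ('n') with pos 3 ('h'): MISMATCH
Result: not a palindrome

0


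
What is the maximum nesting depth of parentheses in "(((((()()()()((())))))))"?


Input: "(((((()()()()((())))))))"
Tracking depth:
  Position 0 '(': depth becomes 1
  Position 1 '(': depth becomes 2
  Position 2 '(': depth becomes 3
  Position 3 '(': depth becomes 4
  Position 4 '(': depth becomes 5
  Position 5 '(': depth becomes 6
  Position 6 ')': depth becomes 5
  Position 7 '(': depth becomes 6
  Position 8 ')': depth becomes 5
  Position 9 '(': depth becomes 6
  Position 10 ')': depth becomes 5
  Position 11 '(': depth becomes 6
  Position 12 ')': depth becomes 5
  Position 13 '(': depth becomes 6
  Position 14 '(': depth becomes 7
  Position 15 '(': depth becomes 8
  Position 16 ')': depth becomes 7
  Position 17 ')': depth becomes 6
  Position 18 ')': depth becomes 5
  Position 19 ')': depth becomes 4
  Position 20 ')': depth becomes 3
  Position 21 ')': depth becomes 2
  Position 22 ')': depth becomes 1
  Position 23 ')': depth becomes 0
Maximum depth reached: 8

8


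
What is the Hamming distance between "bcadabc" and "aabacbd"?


Comparing "bcadabc" and "aabacbd" position by position:
  Position 0: 'b' vs 'a' => differ
  Position 1: 'c' vs 'a' => differ
  Position 2: 'a' vs 'b' => differ
  Position 3: 'd' vs 'a' => differ
  Position 4: 'a' vs 'c' => differ
  Position 5: 'b' vs 'b' => same
  Position 6: 'c' vs 'd' => differ
Total differences (Hamming distance): 6

6


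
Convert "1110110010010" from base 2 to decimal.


Input: "1110110010010" in base 2
Positional expansion:
  Digit '1' (value 1) x 2^12 = 4096
  Digit '1' (value 1) x 2^11 = 2048
  Digit '1' (value 1) x 2^10 = 1024
  Digit '0' (value 0) x 2^9 = 0
  Digit '1' (value 1) x 2^8 = 256
  Digit '1' (value 1) x 2^7 = 128
  Digit '0' (value 0) x 2^6 = 0
  Digit '0' (value 0) x 2^5 = 0
  Digit '1' (value 1) x 2^4 = 16
  Digit '0' (value 0) x 2^3 = 0
  Digit '0' (value 0) x 2^2 = 0
  Digit '1' (value 1) x 2^1 = 2
  Digit '0' (value 0) x 2^0 = 0
Sum = 7570

7570


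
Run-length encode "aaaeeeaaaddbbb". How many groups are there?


Input: aaaeeeaaaddbbb
Scanning for consecutive runs:
  Group 1: 'a' x 3 (positions 0-2)
  Group 2: 'e' x 3 (positions 3-5)
  Group 3: 'a' x 3 (positions 6-8)
  Group 4: 'd' x 2 (positions 9-10)
  Group 5: 'b' x 3 (positions 11-13)
Total groups: 5

5


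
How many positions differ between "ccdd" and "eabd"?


Comparing "ccdd" and "eabd" position by position:
  Position 0: 'c' vs 'e' => DIFFER
  Position 1: 'c' vs 'a' => DIFFER
  Position 2: 'd' vs 'b' => DIFFER
  Position 3: 'd' vs 'd' => same
Positions that differ: 3

3


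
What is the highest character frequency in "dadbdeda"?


Input: dadbdeda
Character counts:
  'a': 2
  'b': 1
  'd': 4
  'e': 1
Maximum frequency: 4

4


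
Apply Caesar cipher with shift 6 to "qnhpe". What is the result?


Caesar cipher: shift "qnhpe" by 6
  'q' (pos 16) + 6 = pos 22 = 'w'
  'n' (pos 13) + 6 = pos 19 = 't'
  'h' (pos 7) + 6 = pos 13 = 'n'
  'p' (pos 15) + 6 = pos 21 = 'v'
  'e' (pos 4) + 6 = pos 10 = 'k'
Result: wtnvk

wtnvk


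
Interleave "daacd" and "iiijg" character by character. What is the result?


Interleaving "daacd" and "iiijg":
  Position 0: 'd' from first, 'i' from second => "di"
  Position 1: 'a' from first, 'i' from second => "ai"
  Position 2: 'a' from first, 'i' from second => "ai"
  Position 3: 'c' from first, 'j' from second => "cj"
  Position 4: 'd' from first, 'g' from second => "dg"
Result: diaiaicjdg

diaiaicjdg


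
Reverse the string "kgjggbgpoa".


Input: kgjggbgpoa
Reading characters right to left:
  Position 9: 'a'
  Position 8: 'o'
  Position 7: 'p'
  Position 6: 'g'
  Position 5: 'b'
  Position 4: 'g'
  Position 3: 'g'
  Position 2: 'j'
  Position 1: 'g'
  Position 0: 'k'
Reversed: aopgbggjgk

aopgbggjgk


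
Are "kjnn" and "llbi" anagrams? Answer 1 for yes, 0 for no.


Strings: "kjnn", "llbi"
Sorted first:  jknn
Sorted second: bill
Differ at position 0: 'j' vs 'b' => not anagrams

0


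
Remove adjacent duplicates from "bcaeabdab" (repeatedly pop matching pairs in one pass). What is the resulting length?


Input: bcaeabdab
Stack-based adjacent duplicate removal:
  Read 'b': push. Stack: b
  Read 'c': push. Stack: bc
  Read 'a': push. Stack: bca
  Read 'e': push. Stack: bcae
  Read 'a': push. Stack: bcaea
  Read 'b': push. Stack: bcaeab
  Read 'd': push. Stack: bcaeabd
  Read 'a': push. Stack: bcaeabda
  Read 'b': push. Stack: bcaeabdab
Final stack: "bcaeabdab" (length 9)

9


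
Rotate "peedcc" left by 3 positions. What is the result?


Input: "peedcc", rotate left by 3
First 3 characters: "pee"
Remaining characters: "dcc"
Concatenate remaining + first: "dcc" + "pee" = "dccpee"

dccpee


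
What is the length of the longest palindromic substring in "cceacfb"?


Input: "cceacfb"
Checking substrings for palindromes:
  [0:2] "cc" (len 2) => palindrome
Longest palindromic substring: "cc" with length 2

2


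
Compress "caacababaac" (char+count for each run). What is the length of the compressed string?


Input: caacababaac
Runs:
  'c' x 1 => "c1"
  'a' x 2 => "a2"
  'c' x 1 => "c1"
  'a' x 1 => "a1"
  'b' x 1 => "b1"
  'a' x 1 => "a1"
  'b' x 1 => "b1"
  'a' x 2 => "a2"
  'c' x 1 => "c1"
Compressed: "c1a2c1a1b1a1b1a2c1"
Compressed length: 18

18


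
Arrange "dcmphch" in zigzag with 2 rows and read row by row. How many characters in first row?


Zigzag "dcmphch" into 2 rows:
Placing characters:
  'd' => row 0
  'c' => row 1
  'm' => row 0
  'p' => row 1
  'h' => row 0
  'c' => row 1
  'h' => row 0
Rows:
  Row 0: "dmhh"
  Row 1: "cpc"
First row length: 4

4


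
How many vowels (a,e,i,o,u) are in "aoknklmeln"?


Input: aoknklmeln
Checking each character:
  'a' at position 0: vowel (running total: 1)
  'o' at position 1: vowel (running total: 2)
  'k' at position 2: consonant
  'n' at position 3: consonant
  'k' at position 4: consonant
  'l' at position 5: consonant
  'm' at position 6: consonant
  'e' at position 7: vowel (running total: 3)
  'l' at position 8: consonant
  'n' at position 9: consonant
Total vowels: 3

3


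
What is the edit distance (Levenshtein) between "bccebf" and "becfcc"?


Computing edit distance: "bccebf" -> "becfcc"
DP table:
           b    e    c    f    c    c
      0    1    2    3    4    5    6
  b   1    0    1    2    3    4    5
  c   2    1    1    1    2    3    4
  c   3    2    2    1    2    2    3
  e   4    3    2    2    2    3    3
  b   5    4    3    3    3    3    4
  f   6    5    4    4    3    4    4
Edit distance = dp[6][6] = 4

4


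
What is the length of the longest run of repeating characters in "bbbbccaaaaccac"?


Input: "bbbbccaaaaccac"
Scanning for longest run:
  Position 1 ('b'): continues run of 'b', length=2
  Position 2 ('b'): continues run of 'b', length=3
  Position 3 ('b'): continues run of 'b', length=4
  Position 4 ('c'): new char, reset run to 1
  Position 5 ('c'): continues run of 'c', length=2
  Position 6 ('a'): new char, reset run to 1
  Position 7 ('a'): continues run of 'a', length=2
  Position 8 ('a'): continues run of 'a', length=3
  Position 9 ('a'): continues run of 'a', length=4
  Position 10 ('c'): new char, reset run to 1
  Position 11 ('c'): continues run of 'c', length=2
  Position 12 ('a'): new char, reset run to 1
  Position 13 ('c'): new char, reset run to 1
Longest run: 'b' with length 4

4


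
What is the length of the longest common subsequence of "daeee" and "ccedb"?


LCS of "daeee" and "ccedb"
DP table:
           c    c    e    d    b
      0    0    0    0    0    0
  d   0    0    0    0    1    1
  a   0    0    0    0    1    1
  e   0    0    0    1    1    1
  e   0    0    0    1    1    1
  e   0    0    0    1    1    1
LCS length = dp[5][5] = 1

1


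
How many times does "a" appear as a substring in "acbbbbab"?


Searching for "a" in "acbbbbab"
Scanning each position:
  Position 0: "a" => MATCH
  Position 1: "c" => no
  Position 2: "b" => no
  Position 3: "b" => no
  Position 4: "b" => no
  Position 5: "b" => no
  Position 6: "a" => MATCH
  Position 7: "b" => no
Total occurrences: 2

2


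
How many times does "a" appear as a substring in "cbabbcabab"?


Searching for "a" in "cbabbcabab"
Scanning each position:
  Position 0: "c" => no
  Position 1: "b" => no
  Position 2: "a" => MATCH
  Position 3: "b" => no
  Position 4: "b" => no
  Position 5: "c" => no
  Position 6: "a" => MATCH
  Position 7: "b" => no
  Position 8: "a" => MATCH
  Position 9: "b" => no
Total occurrences: 3

3


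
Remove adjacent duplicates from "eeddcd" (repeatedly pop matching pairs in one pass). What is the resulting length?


Input: eeddcd
Stack-based adjacent duplicate removal:
  Read 'e': push. Stack: e
  Read 'e': matches stack top 'e' => pop. Stack: (empty)
  Read 'd': push. Stack: d
  Read 'd': matches stack top 'd' => pop. Stack: (empty)
  Read 'c': push. Stack: c
  Read 'd': push. Stack: cd
Final stack: "cd" (length 2)

2


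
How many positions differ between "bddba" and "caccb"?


Comparing "bddba" and "caccb" position by position:
  Position 0: 'b' vs 'c' => DIFFER
  Position 1: 'd' vs 'a' => DIFFER
  Position 2: 'd' vs 'c' => DIFFER
  Position 3: 'b' vs 'c' => DIFFER
  Position 4: 'a' vs 'b' => DIFFER
Positions that differ: 5

5


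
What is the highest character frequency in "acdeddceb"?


Input: acdeddceb
Character counts:
  'a': 1
  'b': 1
  'c': 2
  'd': 3
  'e': 2
Maximum frequency: 3

3


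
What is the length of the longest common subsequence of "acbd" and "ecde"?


LCS of "acbd" and "ecde"
DP table:
           e    c    d    e
      0    0    0    0    0
  a   0    0    0    0    0
  c   0    0    1    1    1
  b   0    0    1    1    1
  d   0    0    1    2    2
LCS length = dp[4][4] = 2

2


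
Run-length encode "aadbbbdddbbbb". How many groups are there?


Input: aadbbbdddbbbb
Scanning for consecutive runs:
  Group 1: 'a' x 2 (positions 0-1)
  Group 2: 'd' x 1 (positions 2-2)
  Group 3: 'b' x 3 (positions 3-5)
  Group 4: 'd' x 3 (positions 6-8)
  Group 5: 'b' x 4 (positions 9-12)
Total groups: 5

5


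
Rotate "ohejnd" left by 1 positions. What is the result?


Input: "ohejnd", rotate left by 1
First 1 characters: "o"
Remaining characters: "hejnd"
Concatenate remaining + first: "hejnd" + "o" = "hejndo"

hejndo


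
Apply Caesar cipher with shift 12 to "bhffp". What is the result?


Caesar cipher: shift "bhffp" by 12
  'b' (pos 1) + 12 = pos 13 = 'n'
  'h' (pos 7) + 12 = pos 19 = 't'
  'f' (pos 5) + 12 = pos 17 = 'r'
  'f' (pos 5) + 12 = pos 17 = 'r'
  'p' (pos 15) + 12 = pos 1 = 'b'
Result: ntrrb

ntrrb


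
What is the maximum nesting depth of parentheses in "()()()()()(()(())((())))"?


Input: "()()()()()(()(())((())))"
Tracking depth:
  Position 0 '(': depth becomes 1
  Position 1 ')': depth becomes 0
  Position 2 '(': depth becomes 1
  Position 3 ')': depth becomes 0
  Position 4 '(': depth becomes 1
  Position 5 ')': depth becomes 0
  Position 6 '(': depth becomes 1
  Position 7 ')': depth becomes 0
  Position 8 '(': depth becomes 1
  Position 9 ')': depth becomes 0
  Position 10 '(': depth becomes 1
  Position 11 '(': depth becomes 2
  Position 12 ')': depth becomes 1
  Position 13 '(': depth becomes 2
  Position 14 '(': depth becomes 3
  Position 15 ')': depth becomes 2
  Position 16 ')': depth becomes 1
  Position 17 '(': depth becomes 2
  Position 18 '(': depth becomes 3
  Position 19 '(': depth becomes 4
  Position 20 ')': depth becomes 3
  Position 21 ')': depth becomes 2
  Position 22 ')': depth becomes 1
  Position 23 ')': depth becomes 0
Maximum depth reached: 4

4


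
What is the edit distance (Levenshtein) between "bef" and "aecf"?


Computing edit distance: "bef" -> "aecf"
DP table:
           a    e    c    f
      0    1    2    3    4
  b   1    1    2    3    4
  e   2    2    1    2    3
  f   3    3    2    2    2
Edit distance = dp[3][4] = 2

2


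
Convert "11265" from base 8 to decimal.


Input: "11265" in base 8
Positional expansion:
  Digit '1' (value 1) x 8^4 = 4096
  Digit '1' (value 1) x 8^3 = 512
  Digit '2' (value 2) x 8^2 = 128
  Digit '6' (value 6) x 8^1 = 48
  Digit '5' (value 5) x 8^0 = 5
Sum = 4789

4789


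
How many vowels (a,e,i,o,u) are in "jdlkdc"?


Input: jdlkdc
Checking each character:
  'j' at position 0: consonant
  'd' at position 1: consonant
  'l' at position 2: consonant
  'k' at position 3: consonant
  'd' at position 4: consonant
  'c' at position 5: consonant
Total vowels: 0

0


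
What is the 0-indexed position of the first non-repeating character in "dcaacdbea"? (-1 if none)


Input: dcaacdbea
Character frequencies:
  'a': 3
  'b': 1
  'c': 2
  'd': 2
  'e': 1
Scanning left to right for freq == 1:
  Position 0 ('d'): freq=2, skip
  Position 1 ('c'): freq=2, skip
  Position 2 ('a'): freq=3, skip
  Position 3 ('a'): freq=3, skip
  Position 4 ('c'): freq=2, skip
  Position 5 ('d'): freq=2, skip
  Position 6 ('b'): unique! => answer = 6

6


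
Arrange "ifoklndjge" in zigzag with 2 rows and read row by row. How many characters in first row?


Zigzag "ifoklndjge" into 2 rows:
Placing characters:
  'i' => row 0
  'f' => row 1
  'o' => row 0
  'k' => row 1
  'l' => row 0
  'n' => row 1
  'd' => row 0
  'j' => row 1
  'g' => row 0
  'e' => row 1
Rows:
  Row 0: "ioldg"
  Row 1: "fknje"
First row length: 5

5


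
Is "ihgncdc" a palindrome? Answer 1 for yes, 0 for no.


Input: ihgncdc
Reversed: cdcnghi
  Compare pos 0 ('i') with pos 6 ('c'): MISMATCH
  Compare pos 1 ('h') with pos 5 ('d'): MISMATCH
  Compare pos 2 ('g') with pos 4 ('c'): MISMATCH
Result: not a palindrome

0


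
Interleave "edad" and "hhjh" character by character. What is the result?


Interleaving "edad" and "hhjh":
  Position 0: 'e' from first, 'h' from second => "eh"
  Position 1: 'd' from first, 'h' from second => "dh"
  Position 2: 'a' from first, 'j' from second => "aj"
  Position 3: 'd' from first, 'h' from second => "dh"
Result: ehdhajdh

ehdhajdh


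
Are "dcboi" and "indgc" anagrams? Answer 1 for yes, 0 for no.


Strings: "dcboi", "indgc"
Sorted first:  bcdio
Sorted second: cdgin
Differ at position 0: 'b' vs 'c' => not anagrams

0


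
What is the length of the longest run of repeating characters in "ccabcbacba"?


Input: "ccabcbacba"
Scanning for longest run:
  Position 1 ('c'): continues run of 'c', length=2
  Position 2 ('a'): new char, reset run to 1
  Position 3 ('b'): new char, reset run to 1
  Position 4 ('c'): new char, reset run to 1
  Position 5 ('b'): new char, reset run to 1
  Position 6 ('a'): new char, reset run to 1
  Position 7 ('c'): new char, reset run to 1
  Position 8 ('b'): new char, reset run to 1
  Position 9 ('a'): new char, reset run to 1
Longest run: 'c' with length 2

2


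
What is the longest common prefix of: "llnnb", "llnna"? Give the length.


Words: llnnb, llnna
  Position 0: all 'l' => match
  Position 1: all 'l' => match
  Position 2: all 'n' => match
  Position 3: all 'n' => match
  Position 4: ('b', 'a') => mismatch, stop
LCP = "llnn" (length 4)

4


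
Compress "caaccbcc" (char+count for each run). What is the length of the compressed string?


Input: caaccbcc
Runs:
  'c' x 1 => "c1"
  'a' x 2 => "a2"
  'c' x 2 => "c2"
  'b' x 1 => "b1"
  'c' x 2 => "c2"
Compressed: "c1a2c2b1c2"
Compressed length: 10

10


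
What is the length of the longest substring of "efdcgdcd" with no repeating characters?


Input: "efdcgdcd"
Sliding window (track last position of each char):
  Position 0 ('e'): window [0,0] length 1 -- new best
  Position 1 ('f'): window [0,1] length 2 -- new best
  Position 2 ('d'): window [0,2] length 3 -- new best
  Position 3 ('c'): window [0,3] length 4 -- new best
  Position 4 ('g'): window [0,4] length 5 -- new best
  Position 5 ('d'): repeat (last at 2), move window start to 3
  Position 5 ('d'): window [3,5] length 3
  Position 6 ('c'): repeat (last at 3), move window start to 4
  Position 6 ('c'): window [4,6] length 3
  Position 7 ('d'): repeat (last at 5), move window start to 6
  Position 7 ('d'): window [6,7] length 2
Longest substring with no repeats: "efdcg" with length 5

5


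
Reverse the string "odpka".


Input: odpka
Reading characters right to left:
  Position 4: 'a'
  Position 3: 'k'
  Position 2: 'p'
  Position 1: 'd'
  Position 0: 'o'
Reversed: akpdo

akpdo


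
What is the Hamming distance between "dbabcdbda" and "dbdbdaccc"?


Comparing "dbabcdbda" and "dbdbdaccc" position by position:
  Position 0: 'd' vs 'd' => same
  Position 1: 'b' vs 'b' => same
  Position 2: 'a' vs 'd' => differ
  Position 3: 'b' vs 'b' => same
  Position 4: 'c' vs 'd' => differ
  Position 5: 'd' vs 'a' => differ
  Position 6: 'b' vs 'c' => differ
  Position 7: 'd' vs 'c' => differ
  Position 8: 'a' vs 'c' => differ
Total differences (Hamming distance): 6

6


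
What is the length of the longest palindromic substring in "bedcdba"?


Input: "bedcdba"
Checking substrings for palindromes:
  [2:5] "dcd" (len 3) => palindrome
Longest palindromic substring: "dcd" with length 3

3


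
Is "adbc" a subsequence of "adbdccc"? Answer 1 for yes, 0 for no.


Check if "adbc" is a subsequence of "adbdccc"
Greedy scan:
  Position 0 ('a'): matches sub[0] = 'a'
  Position 1 ('d'): matches sub[1] = 'd'
  Position 2 ('b'): matches sub[2] = 'b'
  Position 3 ('d'): no match needed
  Position 4 ('c'): matches sub[3] = 'c'
  Position 5 ('c'): no match needed
  Position 6 ('c'): no match needed
All 4 characters matched => is a subsequence

1


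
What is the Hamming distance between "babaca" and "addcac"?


Comparing "babaca" and "addcac" position by position:
  Position 0: 'b' vs 'a' => differ
  Position 1: 'a' vs 'd' => differ
  Position 2: 'b' vs 'd' => differ
  Position 3: 'a' vs 'c' => differ
  Position 4: 'c' vs 'a' => differ
  Position 5: 'a' vs 'c' => differ
Total differences (Hamming distance): 6

6


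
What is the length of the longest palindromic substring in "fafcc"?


Input: "fafcc"
Checking substrings for palindromes:
  [0:3] "faf" (len 3) => palindrome
  [3:5] "cc" (len 2) => palindrome
Longest palindromic substring: "faf" with length 3

3


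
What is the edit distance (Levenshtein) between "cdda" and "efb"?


Computing edit distance: "cdda" -> "efb"
DP table:
           e    f    b
      0    1    2    3
  c   1    1    2    3
  d   2    2    2    3
  d   3    3    3    3
  a   4    4    4    4
Edit distance = dp[4][3] = 4

4


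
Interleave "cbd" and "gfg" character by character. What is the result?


Interleaving "cbd" and "gfg":
  Position 0: 'c' from first, 'g' from second => "cg"
  Position 1: 'b' from first, 'f' from second => "bf"
  Position 2: 'd' from first, 'g' from second => "dg"
Result: cgbfdg

cgbfdg


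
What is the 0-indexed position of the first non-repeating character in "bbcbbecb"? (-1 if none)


Input: bbcbbecb
Character frequencies:
  'b': 5
  'c': 2
  'e': 1
Scanning left to right for freq == 1:
  Position 0 ('b'): freq=5, skip
  Position 1 ('b'): freq=5, skip
  Position 2 ('c'): freq=2, skip
  Position 3 ('b'): freq=5, skip
  Position 4 ('b'): freq=5, skip
  Position 5 ('e'): unique! => answer = 5

5


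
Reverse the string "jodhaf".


Input: jodhaf
Reading characters right to left:
  Position 5: 'f'
  Position 4: 'a'
  Position 3: 'h'
  Position 2: 'd'
  Position 1: 'o'
  Position 0: 'j'
Reversed: fahdoj

fahdoj


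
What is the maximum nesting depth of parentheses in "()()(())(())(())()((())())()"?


Input: "()()(())(())(())()((())())()"
Tracking depth:
  Position 0 '(': depth becomes 1
  Position 1 ')': depth becomes 0
  Position 2 '(': depth becomes 1
  Position 3 ')': depth becomes 0
  Position 4 '(': depth becomes 1
  Position 5 '(': depth becomes 2
  Position 6 ')': depth becomes 1
  Position 7 ')': depth becomes 0
  Position 8 '(': depth becomes 1
  Position 9 '(': depth becomes 2
  Position 10 ')': depth becomes 1
  Position 11 ')': depth becomes 0
  Position 12 '(': depth becomes 1
  Position 13 '(': depth becomes 2
  Position 14 ')': depth becomes 1
  Position 15 ')': depth becomes 0
  Position 16 '(': depth becomes 1
  Position 17 ')': depth becomes 0
  Position 18 '(': depth becomes 1
  Position 19 '(': depth becomes 2
  Position 20 '(': depth becomes 3
  Position 21 ')': depth becomes 2
  Position 22 ')': depth becomes 1
  Position 23 '(': depth becomes 2
  Position 24 ')': depth becomes 1
  Position 25 ')': depth becomes 0
  Position 26 '(': depth becomes 1
  Position 27 ')': depth becomes 0
Maximum depth reached: 3

3


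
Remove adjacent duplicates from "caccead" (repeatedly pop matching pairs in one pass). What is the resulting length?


Input: caccead
Stack-based adjacent duplicate removal:
  Read 'c': push. Stack: c
  Read 'a': push. Stack: ca
  Read 'c': push. Stack: cac
  Read 'c': matches stack top 'c' => pop. Stack: ca
  Read 'e': push. Stack: cae
  Read 'a': push. Stack: caea
  Read 'd': push. Stack: caead
Final stack: "caead" (length 5)

5


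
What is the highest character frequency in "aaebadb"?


Input: aaebadb
Character counts:
  'a': 3
  'b': 2
  'd': 1
  'e': 1
Maximum frequency: 3

3


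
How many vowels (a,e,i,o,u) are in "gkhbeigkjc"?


Input: gkhbeigkjc
Checking each character:
  'g' at position 0: consonant
  'k' at position 1: consonant
  'h' at position 2: consonant
  'b' at position 3: consonant
  'e' at position 4: vowel (running total: 1)
  'i' at position 5: vowel (running total: 2)
  'g' at position 6: consonant
  'k' at position 7: consonant
  'j' at position 8: consonant
  'c' at position 9: consonant
Total vowels: 2

2


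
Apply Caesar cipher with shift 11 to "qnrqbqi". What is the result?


Caesar cipher: shift "qnrqbqi" by 11
  'q' (pos 16) + 11 = pos 1 = 'b'
  'n' (pos 13) + 11 = pos 24 = 'y'
  'r' (pos 17) + 11 = pos 2 = 'c'
  'q' (pos 16) + 11 = pos 1 = 'b'
  'b' (pos 1) + 11 = pos 12 = 'm'
  'q' (pos 16) + 11 = pos 1 = 'b'
  'i' (pos 8) + 11 = pos 19 = 't'
Result: bycbmbt

bycbmbt


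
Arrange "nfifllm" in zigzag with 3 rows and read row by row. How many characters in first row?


Zigzag "nfifllm" into 3 rows:
Placing characters:
  'n' => row 0
  'f' => row 1
  'i' => row 2
  'f' => row 1
  'l' => row 0
  'l' => row 1
  'm' => row 2
Rows:
  Row 0: "nl"
  Row 1: "ffl"
  Row 2: "im"
First row length: 2

2


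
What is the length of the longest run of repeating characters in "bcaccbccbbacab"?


Input: "bcaccbccbbacab"
Scanning for longest run:
  Position 1 ('c'): new char, reset run to 1
  Position 2 ('a'): new char, reset run to 1
  Position 3 ('c'): new char, reset run to 1
  Position 4 ('c'): continues run of 'c', length=2
  Position 5 ('b'): new char, reset run to 1
  Position 6 ('c'): new char, reset run to 1
  Position 7 ('c'): continues run of 'c', length=2
  Position 8 ('b'): new char, reset run to 1
  Position 9 ('b'): continues run of 'b', length=2
  Position 10 ('a'): new char, reset run to 1
  Position 11 ('c'): new char, reset run to 1
  Position 12 ('a'): new char, reset run to 1
  Position 13 ('b'): new char, reset run to 1
Longest run: 'c' with length 2

2


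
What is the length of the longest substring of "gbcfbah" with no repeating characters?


Input: "gbcfbah"
Sliding window (track last position of each char):
  Position 0 ('g'): window [0,0] length 1 -- new best
  Position 1 ('b'): window [0,1] length 2 -- new best
  Position 2 ('c'): window [0,2] length 3 -- new best
  Position 3 ('f'): window [0,3] length 4 -- new best
  Position 4 ('b'): repeat (last at 1), move window start to 2
  Position 4 ('b'): window [2,4] length 3
  Position 5 ('a'): window [2,5] length 4
  Position 6 ('h'): window [2,6] length 5 -- new best
Longest substring with no repeats: "cfbah" with length 5

5


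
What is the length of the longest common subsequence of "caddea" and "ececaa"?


LCS of "caddea" and "ececaa"
DP table:
           e    c    e    c    a    a
      0    0    0    0    0    0    0
  c   0    0    1    1    1    1    1
  a   0    0    1    1    1    2    2
  d   0    0    1    1    1    2    2
  d   0    0    1    1    1    2    2
  e   0    1    1    2    2    2    2
  a   0    1    1    2    2    3    3
LCS length = dp[6][6] = 3

3


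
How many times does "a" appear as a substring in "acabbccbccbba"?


Searching for "a" in "acabbccbccbba"
Scanning each position:
  Position 0: "a" => MATCH
  Position 1: "c" => no
  Position 2: "a" => MATCH
  Position 3: "b" => no
  Position 4: "b" => no
  Position 5: "c" => no
  Position 6: "c" => no
  Position 7: "b" => no
  Position 8: "c" => no
  Position 9: "c" => no
  Position 10: "b" => no
  Position 11: "b" => no
  Position 12: "a" => MATCH
Total occurrences: 3

3


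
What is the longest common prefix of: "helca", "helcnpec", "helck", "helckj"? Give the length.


Words: helca, helcnpec, helck, helckj
  Position 0: all 'h' => match
  Position 1: all 'e' => match
  Position 2: all 'l' => match
  Position 3: all 'c' => match
  Position 4: ('a', 'n', 'k', 'k') => mismatch, stop
LCP = "helc" (length 4)

4


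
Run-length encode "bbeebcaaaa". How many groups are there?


Input: bbeebcaaaa
Scanning for consecutive runs:
  Group 1: 'b' x 2 (positions 0-1)
  Group 2: 'e' x 2 (positions 2-3)
  Group 3: 'b' x 1 (positions 4-4)
  Group 4: 'c' x 1 (positions 5-5)
  Group 5: 'a' x 4 (positions 6-9)
Total groups: 5

5


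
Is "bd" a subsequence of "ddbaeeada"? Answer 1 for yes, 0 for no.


Check if "bd" is a subsequence of "ddbaeeada"
Greedy scan:
  Position 0 ('d'): no match needed
  Position 1 ('d'): no match needed
  Position 2 ('b'): matches sub[0] = 'b'
  Position 3 ('a'): no match needed
  Position 4 ('e'): no match needed
  Position 5 ('e'): no match needed
  Position 6 ('a'): no match needed
  Position 7 ('d'): matches sub[1] = 'd'
  Position 8 ('a'): no match needed
All 2 characters matched => is a subsequence

1


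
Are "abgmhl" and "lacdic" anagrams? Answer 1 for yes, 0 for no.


Strings: "abgmhl", "lacdic"
Sorted first:  abghlm
Sorted second: accdil
Differ at position 1: 'b' vs 'c' => not anagrams

0


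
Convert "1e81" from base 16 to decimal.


Input: "1e81" in base 16
Positional expansion:
  Digit '1' (value 1) x 16^3 = 4096
  Digit 'e' (value 14) x 16^2 = 3584
  Digit '8' (value 8) x 16^1 = 128
  Digit '1' (value 1) x 16^0 = 1
Sum = 7809

7809


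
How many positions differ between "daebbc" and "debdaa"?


Comparing "daebbc" and "debdaa" position by position:
  Position 0: 'd' vs 'd' => same
  Position 1: 'a' vs 'e' => DIFFER
  Position 2: 'e' vs 'b' => DIFFER
  Position 3: 'b' vs 'd' => DIFFER
  Position 4: 'b' vs 'a' => DIFFER
  Position 5: 'c' vs 'a' => DIFFER
Positions that differ: 5

5


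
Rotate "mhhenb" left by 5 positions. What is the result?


Input: "mhhenb", rotate left by 5
First 5 characters: "mhhen"
Remaining characters: "b"
Concatenate remaining + first: "b" + "mhhen" = "bmhhen"

bmhhen


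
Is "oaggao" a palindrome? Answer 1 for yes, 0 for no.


Input: oaggao
Reversed: oaggao
  Compare pos 0 ('o') with pos 5 ('o'): match
  Compare pos 1 ('a') with pos 4 ('a'): match
  Compare pos 2 ('g') with pos 3 ('g'): match
Result: palindrome

1


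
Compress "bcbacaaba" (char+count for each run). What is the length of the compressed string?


Input: bcbacaaba
Runs:
  'b' x 1 => "b1"
  'c' x 1 => "c1"
  'b' x 1 => "b1"
  'a' x 1 => "a1"
  'c' x 1 => "c1"
  'a' x 2 => "a2"
  'b' x 1 => "b1"
  'a' x 1 => "a1"
Compressed: "b1c1b1a1c1a2b1a1"
Compressed length: 16

16


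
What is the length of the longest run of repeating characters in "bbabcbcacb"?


Input: "bbabcbcacb"
Scanning for longest run:
  Position 1 ('b'): continues run of 'b', length=2
  Position 2 ('a'): new char, reset run to 1
  Position 3 ('b'): new char, reset run to 1
  Position 4 ('c'): new char, reset run to 1
  Position 5 ('b'): new char, reset run to 1
  Position 6 ('c'): new char, reset run to 1
  Position 7 ('a'): new char, reset run to 1
  Position 8 ('c'): new char, reset run to 1
  Position 9 ('b'): new char, reset run to 1
Longest run: 'b' with length 2

2


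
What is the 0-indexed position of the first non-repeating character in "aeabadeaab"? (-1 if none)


Input: aeabadeaab
Character frequencies:
  'a': 5
  'b': 2
  'd': 1
  'e': 2
Scanning left to right for freq == 1:
  Position 0 ('a'): freq=5, skip
  Position 1 ('e'): freq=2, skip
  Position 2 ('a'): freq=5, skip
  Position 3 ('b'): freq=2, skip
  Position 4 ('a'): freq=5, skip
  Position 5 ('d'): unique! => answer = 5

5


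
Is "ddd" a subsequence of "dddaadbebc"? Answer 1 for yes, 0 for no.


Check if "ddd" is a subsequence of "dddaadbebc"
Greedy scan:
  Position 0 ('d'): matches sub[0] = 'd'
  Position 1 ('d'): matches sub[1] = 'd'
  Position 2 ('d'): matches sub[2] = 'd'
  Position 3 ('a'): no match needed
  Position 4 ('a'): no match needed
  Position 5 ('d'): no match needed
  Position 6 ('b'): no match needed
  Position 7 ('e'): no match needed
  Position 8 ('b'): no match needed
  Position 9 ('c'): no match needed
All 3 characters matched => is a subsequence

1


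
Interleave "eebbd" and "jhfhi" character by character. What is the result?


Interleaving "eebbd" and "jhfhi":
  Position 0: 'e' from first, 'j' from second => "ej"
  Position 1: 'e' from first, 'h' from second => "eh"
  Position 2: 'b' from first, 'f' from second => "bf"
  Position 3: 'b' from first, 'h' from second => "bh"
  Position 4: 'd' from first, 'i' from second => "di"
Result: ejehbfbhdi

ejehbfbhdi


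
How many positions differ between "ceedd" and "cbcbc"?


Comparing "ceedd" and "cbcbc" position by position:
  Position 0: 'c' vs 'c' => same
  Position 1: 'e' vs 'b' => DIFFER
  Position 2: 'e' vs 'c' => DIFFER
  Position 3: 'd' vs 'b' => DIFFER
  Position 4: 'd' vs 'c' => DIFFER
Positions that differ: 4

4


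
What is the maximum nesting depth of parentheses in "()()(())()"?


Input: "()()(())()"
Tracking depth:
  Position 0 '(': depth becomes 1
  Position 1 ')': depth becomes 0
  Position 2 '(': depth becomes 1
  Position 3 ')': depth becomes 0
  Position 4 '(': depth becomes 1
  Position 5 '(': depth becomes 2
  Position 6 ')': depth becomes 1
  Position 7 ')': depth becomes 0
  Position 8 '(': depth becomes 1
  Position 9 ')': depth becomes 0
Maximum depth reached: 2

2


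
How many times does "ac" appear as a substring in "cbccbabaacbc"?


Searching for "ac" in "cbccbabaacbc"
Scanning each position:
  Position 0: "cb" => no
  Position 1: "bc" => no
  Position 2: "cc" => no
  Position 3: "cb" => no
  Position 4: "ba" => no
  Position 5: "ab" => no
  Position 6: "ba" => no
  Position 7: "aa" => no
  Position 8: "ac" => MATCH
  Position 9: "cb" => no
  Position 10: "bc" => no
Total occurrences: 1

1


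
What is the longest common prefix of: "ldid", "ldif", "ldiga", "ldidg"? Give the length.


Words: ldid, ldif, ldiga, ldidg
  Position 0: all 'l' => match
  Position 1: all 'd' => match
  Position 2: all 'i' => match
  Position 3: ('d', 'f', 'g', 'd') => mismatch, stop
LCP = "ldi" (length 3)

3


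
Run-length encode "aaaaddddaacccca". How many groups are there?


Input: aaaaddddaacccca
Scanning for consecutive runs:
  Group 1: 'a' x 4 (positions 0-3)
  Group 2: 'd' x 4 (positions 4-7)
  Group 3: 'a' x 2 (positions 8-9)
  Group 4: 'c' x 4 (positions 10-13)
  Group 5: 'a' x 1 (positions 14-14)
Total groups: 5

5


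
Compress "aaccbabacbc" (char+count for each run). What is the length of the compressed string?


Input: aaccbabacbc
Runs:
  'a' x 2 => "a2"
  'c' x 2 => "c2"
  'b' x 1 => "b1"
  'a' x 1 => "a1"
  'b' x 1 => "b1"
  'a' x 1 => "a1"
  'c' x 1 => "c1"
  'b' x 1 => "b1"
  'c' x 1 => "c1"
Compressed: "a2c2b1a1b1a1c1b1c1"
Compressed length: 18

18


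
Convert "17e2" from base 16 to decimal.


Input: "17e2" in base 16
Positional expansion:
  Digit '1' (value 1) x 16^3 = 4096
  Digit '7' (value 7) x 16^2 = 1792
  Digit 'e' (value 14) x 16^1 = 224
  Digit '2' (value 2) x 16^0 = 2
Sum = 6114

6114


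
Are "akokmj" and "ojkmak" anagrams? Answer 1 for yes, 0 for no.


Strings: "akokmj", "ojkmak"
Sorted first:  ajkkmo
Sorted second: ajkkmo
Sorted forms match => anagrams

1


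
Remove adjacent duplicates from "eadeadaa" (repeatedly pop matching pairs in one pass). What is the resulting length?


Input: eadeadaa
Stack-based adjacent duplicate removal:
  Read 'e': push. Stack: e
  Read 'a': push. Stack: ea
  Read 'd': push. Stack: ead
  Read 'e': push. Stack: eade
  Read 'a': push. Stack: eadea
  Read 'd': push. Stack: eadead
  Read 'a': push. Stack: eadeada
  Read 'a': matches stack top 'a' => pop. Stack: eadead
Final stack: "eadead" (length 6)

6


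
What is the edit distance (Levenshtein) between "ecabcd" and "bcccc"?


Computing edit distance: "ecabcd" -> "bcccc"
DP table:
           b    c    c    c    c
      0    1    2    3    4    5
  e   1    1    2    3    4    5
  c   2    2    1    2    3    4
  a   3    3    2    2    3    4
  b   4    3    3    3    3    4
  c   5    4    3    3    3    3
  d   6    5    4    4    4    4
Edit distance = dp[6][5] = 4

4


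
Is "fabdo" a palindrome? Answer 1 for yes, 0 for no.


Input: fabdo
Reversed: odbaf
  Compare pos 0 ('f') with pos 4 ('o'): MISMATCH
  Compare pos 1 ('a') with pos 3 ('d'): MISMATCH
Result: not a palindrome

0


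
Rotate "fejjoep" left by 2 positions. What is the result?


Input: "fejjoep", rotate left by 2
First 2 characters: "fe"
Remaining characters: "jjoep"
Concatenate remaining + first: "jjoep" + "fe" = "jjoepfe"

jjoepfe


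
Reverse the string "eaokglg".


Input: eaokglg
Reading characters right to left:
  Position 6: 'g'
  Position 5: 'l'
  Position 4: 'g'
  Position 3: 'k'
  Position 2: 'o'
  Position 1: 'a'
  Position 0: 'e'
Reversed: glgkoae

glgkoae


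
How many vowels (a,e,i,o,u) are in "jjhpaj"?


Input: jjhpaj
Checking each character:
  'j' at position 0: consonant
  'j' at position 1: consonant
  'h' at position 2: consonant
  'p' at position 3: consonant
  'a' at position 4: vowel (running total: 1)
  'j' at position 5: consonant
Total vowels: 1

1


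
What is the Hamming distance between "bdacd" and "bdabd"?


Comparing "bdacd" and "bdabd" position by position:
  Position 0: 'b' vs 'b' => same
  Position 1: 'd' vs 'd' => same
  Position 2: 'a' vs 'a' => same
  Position 3: 'c' vs 'b' => differ
  Position 4: 'd' vs 'd' => same
Total differences (Hamming distance): 1

1


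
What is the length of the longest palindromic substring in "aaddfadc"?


Input: "aaddfadc"
Checking substrings for palindromes:
  [0:2] "aa" (len 2) => palindrome
  [2:4] "dd" (len 2) => palindrome
Longest palindromic substring: "aa" with length 2

2


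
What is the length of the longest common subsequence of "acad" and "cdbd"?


LCS of "acad" and "cdbd"
DP table:
           c    d    b    d
      0    0    0    0    0
  a   0    0    0    0    0
  c   0    1    1    1    1
  a   0    1    1    1    1
  d   0    1    2    2    2
LCS length = dp[4][4] = 2

2


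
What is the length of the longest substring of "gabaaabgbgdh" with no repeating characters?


Input: "gabaaabgbgdh"
Sliding window (track last position of each char):
  Position 0 ('g'): window [0,0] length 1 -- new best
  Position 1 ('a'): window [0,1] length 2 -- new best
  Position 2 ('b'): window [0,2] length 3 -- new best
  Position 3 ('a'): repeat (last at 1), move window start to 2
  Position 3 ('a'): window [2,3] length 2
  Position 4 ('a'): repeat (last at 3), move window start to 4
  Position 4 ('a'): window [4,4] length 1
  Position 5 ('a'): repeat (last at 4), move window start to 5
  Position 5 ('a'): window [5,5] length 1
  Position 6 ('b'): window [5,6] length 2
  Position 7 ('g'): window [5,7] length 3
  Position 8 ('b'): repeat (last at 6), move window start to 7
  Position 8 ('b'): window [7,8] length 2
  Position 9 ('g'): repeat (last at 7), move window start to 8
  Position 9 ('g'): window [8,9] length 2
  Position 10 ('d'): window [8,10] length 3
  Position 11 ('h'): window [8,11] length 4 -- new best
Longest substring with no repeats: "bgdh" with length 4

4


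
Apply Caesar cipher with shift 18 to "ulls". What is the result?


Caesar cipher: shift "ulls" by 18
  'u' (pos 20) + 18 = pos 12 = 'm'
  'l' (pos 11) + 18 = pos 3 = 'd'
  'l' (pos 11) + 18 = pos 3 = 'd'
  's' (pos 18) + 18 = pos 10 = 'k'
Result: mddk

mddk


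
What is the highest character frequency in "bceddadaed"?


Input: bceddadaed
Character counts:
  'a': 2
  'b': 1
  'c': 1
  'd': 4
  'e': 2
Maximum frequency: 4

4


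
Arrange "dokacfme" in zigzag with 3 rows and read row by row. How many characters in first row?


Zigzag "dokacfme" into 3 rows:
Placing characters:
  'd' => row 0
  'o' => row 1
  'k' => row 2
  'a' => row 1
  'c' => row 0
  'f' => row 1
  'm' => row 2
  'e' => row 1
Rows:
  Row 0: "dc"
  Row 1: "oafe"
  Row 2: "km"
First row length: 2

2


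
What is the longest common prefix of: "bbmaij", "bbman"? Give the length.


Words: bbmaij, bbman
  Position 0: all 'b' => match
  Position 1: all 'b' => match
  Position 2: all 'm' => match
  Position 3: all 'a' => match
  Position 4: ('i', 'n') => mismatch, stop
LCP = "bbma" (length 4)

4


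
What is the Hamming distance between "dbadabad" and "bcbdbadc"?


Comparing "dbadabad" and "bcbdbadc" position by position:
  Position 0: 'd' vs 'b' => differ
  Position 1: 'b' vs 'c' => differ
  Position 2: 'a' vs 'b' => differ
  Position 3: 'd' vs 'd' => same
  Position 4: 'a' vs 'b' => differ
  Position 5: 'b' vs 'a' => differ
  Position 6: 'a' vs 'd' => differ
  Position 7: 'd' vs 'c' => differ
Total differences (Hamming distance): 7

7
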